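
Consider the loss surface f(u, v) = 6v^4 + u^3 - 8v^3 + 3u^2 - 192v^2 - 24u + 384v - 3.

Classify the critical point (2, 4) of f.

The mixed partial ∂²f/∂u∂v is 0, so the Hessian at any point is diag(f_uu, f_vv) = diag(6(u + 1), 24(3v^2 - 2v - 16)).
At (2, 4): H = diag(18, 576).
Both eigenvalues are positive, so H is positive definite: a local minimum.

local minimum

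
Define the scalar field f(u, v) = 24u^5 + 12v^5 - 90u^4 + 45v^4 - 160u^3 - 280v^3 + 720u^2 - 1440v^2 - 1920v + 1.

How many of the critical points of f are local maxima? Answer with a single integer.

f separates as a function of u plus a function of v, so ∇f=0 decouples.
∂f/∂u = 120u(u - 3)(u - 2)(u + 2) = 0 at u ∈ {-2, 0, 2, 3}; ∂f/∂v = 60(v - 4)(v + 1)(v + 2)(v + 4) = 0 at v ∈ {-4, -2, -1, 4}.
The Hessian is diagonal: diag(f_uu, f_vv). Second derivatives: f_uu(-2)=-4800, f_uu(0)=1440, f_uu(2)=-960, f_uu(3)=1800; f_vv(-4)=-2880, f_vv(-2)=720, f_vv(-1)=-900, f_vv(4)=14400.
Local maxima occur where both diagonal entries negative: (-2, -4), (-2, -1), (2, -4), (2, -1). Count: 4.

4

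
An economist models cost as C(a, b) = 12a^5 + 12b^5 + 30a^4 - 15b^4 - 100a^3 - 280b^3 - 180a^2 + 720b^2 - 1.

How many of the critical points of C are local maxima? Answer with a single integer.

4

C separates as a function of a plus a function of b, so ∇C=0 decouples.
∂C/∂a = 60a(a - 2)(a + 1)(a + 3) = 0 at a ∈ {-3, -1, 0, 2}; ∂C/∂b = 60b(b - 3)(b - 2)(b + 4) = 0 at b ∈ {-4, 0, 2, 3}.
The Hessian is diagonal: diag(C_aa, C_bb). Second derivatives: C_aa(-3)=-1800, C_aa(-1)=360, C_aa(0)=-360, C_aa(2)=1800; C_bb(-4)=-10080, C_bb(0)=1440, C_bb(2)=-720, C_bb(3)=1260.
Local maxima occur where both diagonal entries negative: (-3, -4), (-3, 2), (0, -4), (0, 2). Count: 4.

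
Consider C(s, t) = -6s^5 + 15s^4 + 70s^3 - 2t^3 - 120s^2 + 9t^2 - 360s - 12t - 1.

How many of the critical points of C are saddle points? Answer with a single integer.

C separates as a function of s plus a function of t, so ∇C=0 decouples.
∂C/∂s = -30(s - 3)(s - 2)(s + 1)(s + 2) = 0 at s ∈ {-2, -1, 2, 3}; ∂C/∂t = -6(t - 2)(t - 1) = 0 at t ∈ {1, 2}.
The Hessian is diagonal: diag(C_ss, C_tt). Second derivatives: C_ss(-2)=600, C_ss(-1)=-360, C_ss(2)=360, C_ss(3)=-600; C_tt(1)=6, C_tt(2)=-6.
Saddle points occur where the two diagonal entries have opposite signs: (-2, 2), (-1, 1), (2, 2), (3, 1). Count: 4.

4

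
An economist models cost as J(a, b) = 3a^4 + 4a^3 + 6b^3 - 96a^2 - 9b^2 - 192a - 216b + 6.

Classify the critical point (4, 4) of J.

The mixed partial ∂²J/∂a∂b is 0, so the Hessian at any point is diag(J_aa, J_bb) = diag(12(3a^2 + 2a - 16), 18(2b - 1)).
At (4, 4): H = diag(480, 126).
Both eigenvalues are positive, so H is positive definite: a local minimum.

local minimum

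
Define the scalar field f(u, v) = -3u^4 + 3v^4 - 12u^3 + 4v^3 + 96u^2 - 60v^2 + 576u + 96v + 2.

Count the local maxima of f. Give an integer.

2

f separates as a function of u plus a function of v, so ∇f=0 decouples.
∂f/∂u = -12(u - 4)(u + 3)(u + 4) = 0 at u ∈ {-4, -3, 4}; ∂f/∂v = 12(v - 2)(v - 1)(v + 4) = 0 at v ∈ {-4, 1, 2}.
The Hessian is diagonal: diag(f_uu, f_vv). Second derivatives: f_uu(-4)=-96, f_uu(-3)=84, f_uu(4)=-672; f_vv(-4)=360, f_vv(1)=-60, f_vv(2)=72.
Local maxima occur where both diagonal entries negative: (-4, 1), (4, 1). Count: 2.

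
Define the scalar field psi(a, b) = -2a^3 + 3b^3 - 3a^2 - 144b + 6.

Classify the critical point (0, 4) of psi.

saddle point

The mixed partial ∂²psi/∂a∂b is 0, so the Hessian at any point is diag(psi_aa, psi_bb) = diag(-6(2a + 1), 18b).
At (0, 4): H = diag(-6, 72).
The eigenvalues have opposite signs, so H is indefinite: a saddle point.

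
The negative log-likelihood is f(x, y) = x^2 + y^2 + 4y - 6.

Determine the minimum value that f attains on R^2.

f(x,y) separates as P(x) + Q(y) − 6, so its minimum is min P + min Q − 6.
P'(x) = 2x vanishes at x ∈ {0}; Q'(y) = 2y + 4 vanishes at y ∈ {-2}.
Local minima of P (where P''>0): P(0)=0. Local minima of Q: Q(-2)=-4.
So the global minimum of f is P(0) + Q(-2) − 6 = 0 − 4 − 6 = -10, attained at (0, -2).

-10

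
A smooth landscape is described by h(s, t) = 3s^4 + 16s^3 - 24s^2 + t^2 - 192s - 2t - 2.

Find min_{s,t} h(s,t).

h(s,t) separates as P(s) + Q(t) − 2, so its minimum is min P + min Q − 2.
P'(s) = 12(s - 2)(s + 2)(s + 4) vanishes at s ∈ {-4, -2, 2}; Q'(t) = 2(t - 1) vanishes at t ∈ {1}.
Local minima of P (where P''>0): P(-4)=128, P(2)=-304. Local minima of Q: Q(1)=-1.
So the global minimum of h is P(2) + Q(1) − 2 = -304 − 1 − 2 = -307, attained at (2, 1).

-307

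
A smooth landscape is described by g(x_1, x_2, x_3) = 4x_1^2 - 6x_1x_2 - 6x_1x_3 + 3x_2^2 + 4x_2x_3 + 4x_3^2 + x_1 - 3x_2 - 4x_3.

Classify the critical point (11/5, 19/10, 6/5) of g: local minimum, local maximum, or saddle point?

The Hessian is constant: H = [[8, -6, -6], [-6, 6, 4], [-6, 4, 8]].
Leading principal minors: Δ₁ = 8, Δ₂ = 12, Δ₃ = 40.
All leading minors are positive, so H is positive definite: a local minimum.

local minimum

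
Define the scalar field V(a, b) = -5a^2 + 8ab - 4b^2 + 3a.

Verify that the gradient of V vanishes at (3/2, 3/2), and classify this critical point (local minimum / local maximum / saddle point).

∇V = (-10a + 8b + 3, 8a - 8b); substituting (3/2, 3/2) gives ∇V = (0, 0), so (3/2, 3/2) is indeed a critical point.
The Hessian of V is constant: H = [[-10, 8], [8, -8]].
det(H) = (-10)·(-8) − 8² = 16.
det(H) > 0 and tr(H) = -18 < 0, so H is negative definite and the point is a local maximum.

local maximum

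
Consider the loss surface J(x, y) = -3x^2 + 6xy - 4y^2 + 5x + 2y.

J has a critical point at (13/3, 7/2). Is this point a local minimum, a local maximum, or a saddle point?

The Hessian of J is constant: H = [[-6, 6], [6, -8]].
det(H) = (-6)·(-8) − 6² = 12.
det(H) > 0 and tr(H) = -14 < 0, so H is negative definite and the point is a local maximum.

local maximum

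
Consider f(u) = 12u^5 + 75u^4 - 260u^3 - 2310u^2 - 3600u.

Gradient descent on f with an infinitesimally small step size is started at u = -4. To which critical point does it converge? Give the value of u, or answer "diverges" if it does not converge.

-3

f'(u) = 60(u - 4)(u + 1)(u + 3)(u + 5), so f'(-4) = -1440.
Gradient descent moves in the -f' direction, i.e. u is increasing.
The nearest critical point in that direction is u = -3, where f'' = 1680 > 0 (a local minimum). The iterate converges there.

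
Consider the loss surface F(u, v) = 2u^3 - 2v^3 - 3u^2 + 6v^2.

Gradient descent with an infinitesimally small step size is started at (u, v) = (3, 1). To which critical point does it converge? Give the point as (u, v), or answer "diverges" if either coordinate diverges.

(1, 0)

F is separable, so gradient descent decouples: u follows -∂F/∂u, v follows -∂F/∂v.
∂F/∂u = 6u(u - 1); at u=3 this is 36, so u decreases.
∂F/∂v = -6v(v - 2); at v=1 this is 6, so v decreases.
u converges to its nearest critical value 1 (a local min of the u-part); v converges to 0. The iterate converges to (1, 0).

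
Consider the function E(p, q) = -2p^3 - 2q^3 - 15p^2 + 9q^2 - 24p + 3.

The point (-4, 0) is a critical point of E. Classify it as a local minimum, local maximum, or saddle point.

local minimum

The mixed partial ∂²E/∂p∂q is 0, so the Hessian at any point is diag(E_pp, E_qq) = diag(-6(2p + 5), 6(-2q + 3)).
At (-4, 0): H = diag(18, 18).
Both eigenvalues are positive, so H is positive definite: a local minimum.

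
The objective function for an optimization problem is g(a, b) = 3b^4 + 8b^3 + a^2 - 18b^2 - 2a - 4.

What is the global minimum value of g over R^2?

-140

g(a,b) separates as P(a) + Q(b) − 4, so its minimum is min P + min Q − 4.
P'(a) = 2a - 2 vanishes at a ∈ {1}; Q'(b) = 12b(b - 1)(b + 3) vanishes at b ∈ {-3, 0, 1}.
Local minima of P (where P''>0): P(1)=-1. Local minima of Q: Q(-3)=-135, Q(1)=-7.
So the global minimum of g is P(1) + Q(-3) − 4 = -1 − 135 − 4 = -140, attained at (1, -3).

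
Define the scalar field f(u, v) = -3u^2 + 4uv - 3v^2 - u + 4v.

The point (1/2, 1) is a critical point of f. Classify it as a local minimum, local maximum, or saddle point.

local maximum

The Hessian of f is constant: H = [[-6, 4], [4, -6]].
det(H) = (-6)·(-6) − 4² = 20.
det(H) > 0 and tr(H) = -12 < 0, so H is negative definite and the point is a local maximum.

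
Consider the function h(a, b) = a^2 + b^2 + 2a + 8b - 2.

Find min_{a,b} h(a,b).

-19

h(a,b) separates as P(a) + Q(b) − 2, so its minimum is min P + min Q − 2.
P'(a) = 2a + 2 vanishes at a ∈ {-1}; Q'(b) = 2b + 8 vanishes at b ∈ {-4}.
Local minima of P (where P''>0): P(-1)=-1. Local minima of Q: Q(-4)=-16.
So the global minimum of h is P(-1) + Q(-4) − 2 = -1 − 16 − 2 = -19, attained at (-1, -4).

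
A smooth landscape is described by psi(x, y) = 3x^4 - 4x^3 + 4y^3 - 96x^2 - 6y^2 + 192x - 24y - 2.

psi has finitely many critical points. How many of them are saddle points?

3

psi separates as a function of x plus a function of y, so ∇psi=0 decouples.
∂psi/∂x = 12(x - 4)(x - 1)(x + 4) = 0 at x ∈ {-4, 1, 4}; ∂psi/∂y = 12(y - 2)(y + 1) = 0 at y ∈ {-1, 2}.
The Hessian is diagonal: diag(psi_xx, psi_yy). Second derivatives: psi_xx(-4)=480, psi_xx(1)=-180, psi_xx(4)=288; psi_yy(-1)=-36, psi_yy(2)=36.
Saddle points occur where the two diagonal entries have opposite signs: (-4, -1), (1, 2), (4, -1). Count: 3.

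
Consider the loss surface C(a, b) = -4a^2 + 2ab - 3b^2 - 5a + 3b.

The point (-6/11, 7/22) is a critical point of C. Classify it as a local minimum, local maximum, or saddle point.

The Hessian of C is constant: H = [[-8, 2], [2, -6]].
det(H) = (-8)·(-6) − 2² = 44.
det(H) > 0 and tr(H) = -14 < 0, so H is negative definite and the point is a local maximum.

local maximum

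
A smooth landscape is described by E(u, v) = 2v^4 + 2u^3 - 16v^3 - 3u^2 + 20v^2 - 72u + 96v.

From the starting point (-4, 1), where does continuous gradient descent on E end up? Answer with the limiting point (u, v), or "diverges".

E is separable, so gradient descent decouples: u follows -∂E/∂u, v follows -∂E/∂v.
∂E/∂u = 6(u - 4)(u + 3); at u=-4 this is 48, so u decreases.
∂E/∂v = 8(v - 4)(v - 3)(v + 1); at v=1 this is 96, so v decreases.
The u-coordinate has no critical point in that direction and runs off to infinity.

diverges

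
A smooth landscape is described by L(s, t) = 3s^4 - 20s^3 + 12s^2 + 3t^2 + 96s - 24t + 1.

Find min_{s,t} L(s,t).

-108

L(s,t) separates as P(s) + Q(t) + 1, so its minimum is min P + min Q + 1.
P'(s) = 12(s - 4)(s - 2)(s + 1) vanishes at s ∈ {-1, 2, 4}; Q'(t) = 6(t - 4) vanishes at t ∈ {4}.
Local minima of P (where P''>0): P(-1)=-61, P(4)=64. Local minima of Q: Q(4)=-48.
So the global minimum of L is P(-1) + Q(4) + 1 = -61 − 48 + 1 = -108, attained at (-1, 4).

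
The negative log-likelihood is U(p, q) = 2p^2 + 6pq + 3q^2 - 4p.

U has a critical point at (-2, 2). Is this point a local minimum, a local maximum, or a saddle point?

The Hessian of U is constant: H = [[4, 6], [6, 6]].
det(H) = 4·6 − 6² = -12.
Since det(H) < 0, H is indefinite and the critical point is a saddle point.

saddle point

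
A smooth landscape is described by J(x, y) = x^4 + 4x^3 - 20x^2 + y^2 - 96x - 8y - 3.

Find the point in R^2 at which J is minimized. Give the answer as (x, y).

J(x,y) separates as P(x) + Q(y) − 3, so its minimum is min P + min Q − 3.
P'(x) = 4(x - 3)(x + 2)(x + 4) vanishes at x ∈ {-4, -2, 3}; Q'(y) = 2y - 8 vanishes at y ∈ {4}.
Local minima of P (where P''>0): P(-4)=64, P(3)=-279. Local minima of Q: Q(4)=-16.
So the global minimum of J is P(3) + Q(4) − 3 = -279 − 16 − 3 = -298, attained at (3, 4).

(3, 4)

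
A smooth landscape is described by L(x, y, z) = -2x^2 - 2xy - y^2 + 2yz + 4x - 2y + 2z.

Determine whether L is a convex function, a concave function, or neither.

L is quadratic, so its Hessian is the constant matrix H = [[-4, -2, 0], [-2, -2, 2], [0, 2, 0]].
Leading principal minors: -4, 4, 16.
Neither pattern holds ⇒ H is indefinite ⇒ neither convex nor concave.

neither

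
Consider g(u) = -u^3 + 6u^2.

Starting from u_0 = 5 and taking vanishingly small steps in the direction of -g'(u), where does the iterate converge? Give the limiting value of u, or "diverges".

g'(u) = -3u(u - 4), so g'(5) = -15.
Gradient descent moves in the -g' direction, i.e. u is increasing.
There is no critical point above u=5, and g' keeps the same sign, so the iterate runs off to +∞.

diverges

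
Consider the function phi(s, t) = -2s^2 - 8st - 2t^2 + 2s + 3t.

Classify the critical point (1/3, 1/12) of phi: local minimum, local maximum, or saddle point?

The Hessian of phi is constant: H = [[-4, -8], [-8, -4]].
det(H) = (-4)·(-4) − (-8)² = -48.
Since det(H) < 0, H is indefinite and the critical point is a saddle point.

saddle point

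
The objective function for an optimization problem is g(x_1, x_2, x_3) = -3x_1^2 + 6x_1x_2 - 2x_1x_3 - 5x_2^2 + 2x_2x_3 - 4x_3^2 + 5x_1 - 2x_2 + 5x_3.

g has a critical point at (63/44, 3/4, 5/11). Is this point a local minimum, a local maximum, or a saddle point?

The Hessian is constant: H = [[-6, 6, -2], [6, -10, 2], [-2, 2, -8]].
Leading principal minors: Δ₁ = -6, Δ₂ = 24, Δ₃ = -176.
The minors alternate sign starting negative (−, +, −), so H is negative definite: a local maximum.

local maximum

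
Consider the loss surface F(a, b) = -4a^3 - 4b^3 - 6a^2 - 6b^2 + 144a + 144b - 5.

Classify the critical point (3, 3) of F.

The mixed partial ∂²F/∂a∂b is 0, so the Hessian at any point is diag(F_aa, F_bb) = diag(-12(2a + 1), -12(2b + 1)).
At (3, 3): H = diag(-84, -84).
Both eigenvalues are negative, so H is negative definite: a local maximum.

local maximum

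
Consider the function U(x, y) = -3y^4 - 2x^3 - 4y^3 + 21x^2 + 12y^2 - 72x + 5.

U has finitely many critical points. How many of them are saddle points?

U separates as a function of x plus a function of y, so ∇U=0 decouples.
∂U/∂x = -6(x - 4)(x - 3) = 0 at x ∈ {3, 4}; ∂U/∂y = -12y(y - 1)(y + 2) = 0 at y ∈ {-2, 0, 1}.
The Hessian is diagonal: diag(U_xx, U_yy). Second derivatives: U_xx(3)=6, U_xx(4)=-6; U_yy(-2)=-72, U_yy(0)=24, U_yy(1)=-36.
Saddle points occur where the two diagonal entries have opposite signs: (3, -2), (3, 1), (4, 0). Count: 3.

3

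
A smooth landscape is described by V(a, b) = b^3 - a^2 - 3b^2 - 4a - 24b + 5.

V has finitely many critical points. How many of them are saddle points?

1

V separates as a function of a plus a function of b, so ∇V=0 decouples.
∂V/∂a = -2(a + 2) = 0 at a ∈ {-2}; ∂V/∂b = 3(b - 4)(b + 2) = 0 at b ∈ {-2, 4}.
The Hessian is diagonal: diag(V_aa, V_bb). Second derivatives: V_aa(-2)=-2; V_bb(-2)=-18, V_bb(4)=18.
Saddle points occur where the two diagonal entries have opposite signs: (-2, 4). Count: 1.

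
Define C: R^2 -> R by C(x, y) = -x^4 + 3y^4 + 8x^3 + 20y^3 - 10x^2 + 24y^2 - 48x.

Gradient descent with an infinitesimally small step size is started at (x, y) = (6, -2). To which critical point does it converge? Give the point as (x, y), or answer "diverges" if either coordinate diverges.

C is separable, so gradient descent decouples: x follows -∂C/∂x, y follows -∂C/∂y.
∂C/∂x = -4(x - 4)(x - 3)(x + 1); at x=6 this is -168, so x increases.
∂C/∂y = 12y(y + 1)(y + 4); at y=-2 this is 48, so y decreases.
The x-coordinate has no critical point in that direction and runs off to infinity.

diverges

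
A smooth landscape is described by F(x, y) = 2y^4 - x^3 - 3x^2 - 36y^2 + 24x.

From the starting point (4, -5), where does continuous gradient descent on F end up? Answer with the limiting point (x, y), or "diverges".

F is separable, so gradient descent decouples: x follows -∂F/∂x, y follows -∂F/∂y.
∂F/∂x = -3(x - 2)(x + 4); at x=4 this is -48, so x increases.
∂F/∂y = 8y(y - 3)(y + 3); at y=-5 this is -640, so y increases.
The x-coordinate has no critical point in that direction and runs off to infinity.

diverges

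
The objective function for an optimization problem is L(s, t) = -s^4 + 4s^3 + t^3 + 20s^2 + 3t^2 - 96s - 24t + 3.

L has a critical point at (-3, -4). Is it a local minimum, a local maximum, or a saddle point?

The mixed partial ∂²L/∂s∂t is 0, so the Hessian at any point is diag(L_ss, L_tt) = diag(4(-3s^2 + 6s + 10), 6(t + 1)).
At (-3, -4): H = diag(-140, -18).
Both eigenvalues are negative, so H is negative definite: a local maximum.

local maximum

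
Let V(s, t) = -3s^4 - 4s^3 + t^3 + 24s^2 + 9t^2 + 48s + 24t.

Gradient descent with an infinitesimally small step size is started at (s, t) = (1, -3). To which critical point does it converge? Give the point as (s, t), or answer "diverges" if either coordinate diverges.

(-1, -2)

V is separable, so gradient descent decouples: s follows -∂V/∂s, t follows -∂V/∂t.
∂V/∂s = -12(s - 2)(s + 1)(s + 2); at s=1 this is 72, so s decreases.
∂V/∂t = 3(t + 2)(t + 4); at t=-3 this is -3, so t increases.
s converges to its nearest critical value -1 (a local min of the s-part); t converges to -2. The iterate converges to (-1, -2).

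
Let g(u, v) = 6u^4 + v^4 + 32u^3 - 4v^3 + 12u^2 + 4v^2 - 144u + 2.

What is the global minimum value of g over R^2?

-92

g(u,v) separates as P(u) + Q(v) + 2, so its minimum is min P + min Q + 2.
P'(u) = 24(u - 1)(u + 2)(u + 3) vanishes at u ∈ {-3, -2, 1}; Q'(v) = 4v(v - 2)(v - 1) vanishes at v ∈ {0, 1, 2}.
Local minima of P (where P''>0): P(-3)=162, P(1)=-94. Local minima of Q: Q(0)=0, Q(2)=0.
So the global minimum of g is P(1) + Q(0) + 2 = -94 + 0 + 2 = -92, attained at (1, 0).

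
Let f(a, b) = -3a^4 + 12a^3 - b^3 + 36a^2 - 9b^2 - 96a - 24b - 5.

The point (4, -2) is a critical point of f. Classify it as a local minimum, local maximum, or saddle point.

The mixed partial ∂²f/∂a∂b is 0, so the Hessian at any point is diag(f_aa, f_bb) = diag(36(-a^2 + 2a + 2), -6(b + 3)).
At (4, -2): H = diag(-216, -6).
Both eigenvalues are negative, so H is negative definite: a local maximum.

local maximum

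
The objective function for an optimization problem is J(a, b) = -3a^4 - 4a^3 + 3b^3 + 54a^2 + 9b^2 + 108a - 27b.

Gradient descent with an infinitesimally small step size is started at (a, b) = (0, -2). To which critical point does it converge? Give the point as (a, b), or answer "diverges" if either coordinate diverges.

(-1, 1)

J is separable, so gradient descent decouples: a follows -∂J/∂a, b follows -∂J/∂b.
∂J/∂a = -12(a - 3)(a + 1)(a + 3); at a=0 this is 108, so a decreases.
∂J/∂b = 9(b - 1)(b + 3); at b=-2 this is -27, so b increases.
a converges to its nearest critical value -1 (a local min of the a-part); b converges to 1. The iterate converges to (-1, 1).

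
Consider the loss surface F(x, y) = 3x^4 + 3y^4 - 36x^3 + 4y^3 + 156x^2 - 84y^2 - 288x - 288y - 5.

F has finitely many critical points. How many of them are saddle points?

F separates as a function of x plus a function of y, so ∇F=0 decouples.
∂F/∂x = 12(x - 4)(x - 3)(x - 2) = 0 at x ∈ {2, 3, 4}; ∂F/∂y = 12(y - 4)(y + 2)(y + 3) = 0 at y ∈ {-3, -2, 4}.
The Hessian is diagonal: diag(F_xx, F_yy). Second derivatives: F_xx(2)=24, F_xx(3)=-12, F_xx(4)=24; F_yy(-3)=84, F_yy(-2)=-72, F_yy(4)=504.
Saddle points occur where the two diagonal entries have opposite signs: (2, -2), (3, -3), (3, 4), (4, -2). Count: 4.

4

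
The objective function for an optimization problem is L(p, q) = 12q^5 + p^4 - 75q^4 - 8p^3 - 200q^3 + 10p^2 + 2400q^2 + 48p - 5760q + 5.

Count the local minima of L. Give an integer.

4

L separates as a function of p plus a function of q, so ∇L=0 decouples.
∂L/∂p = 4(p - 4)(p - 3)(p + 1) = 0 at p ∈ {-1, 3, 4}; ∂L/∂q = 60(q - 4)(q - 3)(q - 2)(q + 4) = 0 at q ∈ {-4, 2, 3, 4}.
The Hessian is diagonal: diag(L_pp, L_qq). Second derivatives: L_pp(-1)=80, L_pp(3)=-16, L_pp(4)=20; L_qq(-4)=-20160, L_qq(2)=720, L_qq(3)=-420, L_qq(4)=960.
Local minima occur where both diagonal entries positive: (-1, 2), (-1, 4), (4, 2), (4, 4). Count: 4.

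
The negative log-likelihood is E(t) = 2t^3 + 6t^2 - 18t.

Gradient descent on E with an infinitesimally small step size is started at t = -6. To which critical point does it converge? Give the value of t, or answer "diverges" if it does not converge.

E'(t) = 6(t - 1)(t + 3), so E'(-6) = 126.
Gradient descent moves in the -E' direction, i.e. t is decreasing.
There is no critical point below t=-6, and E' keeps the same sign, so the iterate runs off to −∞.

diverges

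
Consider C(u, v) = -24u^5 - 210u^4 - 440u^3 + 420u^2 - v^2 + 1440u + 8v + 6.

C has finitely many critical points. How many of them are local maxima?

C separates as a function of u plus a function of v, so ∇C=0 decouples.
∂C/∂u = -120(u - 1)(u + 1)(u + 3)(u + 4) = 0 at u ∈ {-4, -3, -1, 1}; ∂C/∂v = -2(v - 4) = 0 at v ∈ {4}.
The Hessian is diagonal: diag(C_uu, C_vv). Second derivatives: C_uu(-4)=1800, C_uu(-3)=-960, C_uu(-1)=1440, C_uu(1)=-4800; C_vv(4)=-2.
Local maxima occur where both diagonal entries negative: (-3, 4), (1, 4). Count: 2.

2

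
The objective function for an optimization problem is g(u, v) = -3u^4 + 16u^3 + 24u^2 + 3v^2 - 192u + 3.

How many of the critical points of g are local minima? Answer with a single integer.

1

g separates as a function of u plus a function of v, so ∇g=0 decouples.
∂g/∂u = -12(u - 4)(u - 2)(u + 2) = 0 at u ∈ {-2, 2, 4}; ∂g/∂v = 6v = 0 at v ∈ {0}.
The Hessian is diagonal: diag(g_uu, g_vv). Second derivatives: g_uu(-2)=-288, g_uu(2)=96, g_uu(4)=-144; g_vv(0)=6.
Local minima occur where both diagonal entries positive: (2, 0). Count: 1.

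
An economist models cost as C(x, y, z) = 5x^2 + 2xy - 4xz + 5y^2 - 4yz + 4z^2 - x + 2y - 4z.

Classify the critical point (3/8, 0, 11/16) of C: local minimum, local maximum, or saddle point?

local minimum

The Hessian is constant: H = [[10, 2, -4], [2, 10, -4], [-4, -4, 8]].
Leading principal minors: Δ₁ = 10, Δ₂ = 96, Δ₃ = 512.
All leading minors are positive, so H is positive definite: a local minimum.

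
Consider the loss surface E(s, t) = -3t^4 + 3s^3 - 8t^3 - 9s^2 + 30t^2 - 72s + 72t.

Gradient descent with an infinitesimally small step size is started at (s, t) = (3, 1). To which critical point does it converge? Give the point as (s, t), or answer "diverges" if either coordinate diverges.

(4, -1)

E is separable, so gradient descent decouples: s follows -∂E/∂s, t follows -∂E/∂t.
∂E/∂s = 9(s - 4)(s + 2); at s=3 this is -45, so s increases.
∂E/∂t = -12(t - 2)(t + 1)(t + 3); at t=1 this is 96, so t decreases.
s converges to its nearest critical value 4 (a local min of the s-part); t converges to -1. The iterate converges to (4, -1).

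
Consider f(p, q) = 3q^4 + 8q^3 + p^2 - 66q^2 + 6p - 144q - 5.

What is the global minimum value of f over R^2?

-581

f(p,q) separates as A(p) + B(q) − 5, so its minimum is min A + min B − 5.
A'(p) = 2p + 6 vanishes at p ∈ {-3}; B'(q) = 12(q - 3)(q + 1)(q + 4) vanishes at q ∈ {-4, -1, 3}.
Local minima of A (where A''>0): A(-3)=-9. Local minima of B: B(-4)=-224, B(3)=-567.
So the global minimum of f is A(-3) + B(3) − 5 = -9 − 567 − 5 = -581, attained at (-3, 3).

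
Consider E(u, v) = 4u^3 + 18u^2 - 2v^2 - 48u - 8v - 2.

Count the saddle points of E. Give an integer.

E separates as a function of u plus a function of v, so ∇E=0 decouples.
∂E/∂u = 12(u - 1)(u + 4) = 0 at u ∈ {-4, 1}; ∂E/∂v = -4(v + 2) = 0 at v ∈ {-2}.
The Hessian is diagonal: diag(E_uu, E_vv). Second derivatives: E_uu(-4)=-60, E_uu(1)=60; E_vv(-2)=-4.
Saddle points occur where the two diagonal entries have opposite signs: (1, -2). Count: 1.

1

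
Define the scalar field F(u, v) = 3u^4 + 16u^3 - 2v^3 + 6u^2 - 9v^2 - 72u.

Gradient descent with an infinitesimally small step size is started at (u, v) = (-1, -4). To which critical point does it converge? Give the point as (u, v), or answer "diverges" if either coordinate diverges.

(1, -3)

F is separable, so gradient descent decouples: u follows -∂F/∂u, v follows -∂F/∂v.
∂F/∂u = 12(u - 1)(u + 2)(u + 3); at u=-1 this is -48, so u increases.
∂F/∂v = -6v(v + 3); at v=-4 this is -24, so v increases.
u converges to its nearest critical value 1 (a local min of the u-part); v converges to -3. The iterate converges to (1, -3).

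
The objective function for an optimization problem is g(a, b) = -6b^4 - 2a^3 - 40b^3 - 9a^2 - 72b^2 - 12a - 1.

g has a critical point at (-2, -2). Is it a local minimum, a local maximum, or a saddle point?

local minimum

The mixed partial ∂²g/∂a∂b is 0, so the Hessian at any point is diag(g_aa, g_bb) = diag(-6(2a + 3), -24(3b^2 + 10b + 6)).
At (-2, -2): H = diag(6, 48).
Both eigenvalues are positive, so H is positive definite: a local minimum.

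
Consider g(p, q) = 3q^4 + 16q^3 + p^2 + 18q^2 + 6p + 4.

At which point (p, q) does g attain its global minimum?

(-3, -3)

g(p,q) separates as A(p) + B(q) + 4, so its minimum is min A + min B + 4.
A'(p) = 2p + 6 vanishes at p ∈ {-3}; B'(q) = 12q(q + 1)(q + 3) vanishes at q ∈ {-3, -1, 0}.
Local minima of A (where A''>0): A(-3)=-9. Local minima of B: B(-3)=-27, B(0)=0.
So the global minimum of g is A(-3) + B(-3) + 4 = -9 − 27 + 4 = -32, attained at (-3, -3).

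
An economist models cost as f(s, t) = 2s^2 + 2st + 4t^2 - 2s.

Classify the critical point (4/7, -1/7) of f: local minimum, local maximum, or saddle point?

local minimum

The Hessian of f is constant: H = [[4, 2], [2, 8]].
det(H) = 4·8 − 2² = 28.
det(H) > 0 and tr(H) = 12 > 0, so H is positive definite and the point is a local minimum.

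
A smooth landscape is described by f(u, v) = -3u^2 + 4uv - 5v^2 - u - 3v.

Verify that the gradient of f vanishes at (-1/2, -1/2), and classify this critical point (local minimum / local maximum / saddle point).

local maximum

∇f = (-6u + 4v - 1, 4u - 10v - 3); substituting (-1/2, -1/2) gives ∇f = (0, 0), so (-1/2, -1/2) is indeed a critical point.
The Hessian of f is constant: H = [[-6, 4], [4, -10]].
det(H) = (-6)·(-10) − 4² = 44.
det(H) > 0 and tr(H) = -16 < 0, so H is negative definite and the point is a local maximum.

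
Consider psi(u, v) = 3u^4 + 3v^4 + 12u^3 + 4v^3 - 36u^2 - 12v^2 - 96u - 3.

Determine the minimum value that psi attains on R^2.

-227

psi(u,v) separates as P(u) + Q(v) − 3, so its minimum is min P + min Q − 3.
P'(u) = 12(u - 2)(u + 1)(u + 4) vanishes at u ∈ {-4, -1, 2}; Q'(v) = 12v(v - 1)(v + 2) vanishes at v ∈ {-2, 0, 1}.
Local minima of P (where P''>0): P(-4)=-192, P(2)=-192. Local minima of Q: Q(-2)=-32, Q(1)=-5.
So the global minimum of psi is P(-4) + Q(-2) − 3 = -192 − 32 − 3 = -227, attained at (-4, -2).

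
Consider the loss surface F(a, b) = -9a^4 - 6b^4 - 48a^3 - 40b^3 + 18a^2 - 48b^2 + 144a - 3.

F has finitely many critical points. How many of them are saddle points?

F separates as a function of a plus a function of b, so ∇F=0 decouples.
∂F/∂a = -36(a - 1)(a + 1)(a + 4) = 0 at a ∈ {-4, -1, 1}; ∂F/∂b = -24b(b + 1)(b + 4) = 0 at b ∈ {-4, -1, 0}.
The Hessian is diagonal: diag(F_aa, F_bb). Second derivatives: F_aa(-4)=-540, F_aa(-1)=216, F_aa(1)=-360; F_bb(-4)=-288, F_bb(-1)=72, F_bb(0)=-96.
Saddle points occur where the two diagonal entries have opposite signs: (-4, -1), (-1, -4), (-1, 0), (1, -1). Count: 4.

4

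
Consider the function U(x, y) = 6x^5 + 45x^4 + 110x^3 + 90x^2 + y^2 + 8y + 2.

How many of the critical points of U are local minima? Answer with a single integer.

U separates as a function of x plus a function of y, so ∇U=0 decouples.
∂U/∂x = 30x(x + 1)(x + 2)(x + 3) = 0 at x ∈ {-3, -2, -1, 0}; ∂U/∂y = 2(y + 4) = 0 at y ∈ {-4}.
The Hessian is diagonal: diag(U_xx, U_yy). Second derivatives: U_xx(-3)=-180, U_xx(-2)=60, U_xx(-1)=-60, U_xx(0)=180; U_yy(-4)=2.
Local minima occur where both diagonal entries positive: (-2, -4), (0, -4). Count: 2.

2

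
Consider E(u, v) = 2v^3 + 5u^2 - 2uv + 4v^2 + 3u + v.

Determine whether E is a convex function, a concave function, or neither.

The term 2v^3 is cubic, so the Hessian is not constant.
∂²E/∂v² = 12v + 8, which takes both signs as v varies (negative for sufficiently negative v). A diagonal entry of the Hessian changing sign means the Hessian is neither positive- nor negative-semidefinite on all of R^2.

neither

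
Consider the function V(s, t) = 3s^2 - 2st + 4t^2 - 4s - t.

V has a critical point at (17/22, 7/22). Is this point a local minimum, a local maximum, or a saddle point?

local minimum

The Hessian of V is constant: H = [[6, -2], [-2, 8]].
det(H) = 6·8 − (-2)² = 44.
det(H) > 0 and tr(H) = 14 > 0, so H is positive definite and the point is a local minimum.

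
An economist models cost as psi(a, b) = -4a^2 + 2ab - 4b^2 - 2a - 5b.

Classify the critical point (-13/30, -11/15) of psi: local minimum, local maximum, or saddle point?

The Hessian of psi is constant: H = [[-8, 2], [2, -8]].
det(H) = (-8)·(-8) − 2² = 60.
det(H) > 0 and tr(H) = -16 < 0, so H is negative definite and the point is a local maximum.

local maximum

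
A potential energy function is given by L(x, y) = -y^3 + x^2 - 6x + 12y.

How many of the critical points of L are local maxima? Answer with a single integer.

L separates as a function of x plus a function of y, so ∇L=0 decouples.
∂L/∂x = 2(x - 3) = 0 at x ∈ {3}; ∂L/∂y = -3(y - 2)(y + 2) = 0 at y ∈ {-2, 2}.
The Hessian is diagonal: diag(L_xx, L_yy). Second derivatives: L_xx(3)=2; L_yy(-2)=12, L_yy(2)=-12.
Local maxima occur where both diagonal entries negative: none. Count: 0.

0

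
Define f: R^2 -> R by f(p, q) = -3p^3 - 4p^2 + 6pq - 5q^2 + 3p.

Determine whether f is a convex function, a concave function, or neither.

The term -3p^3 is cubic, so the Hessian is not constant.
∂²f/∂p² = -18p - 8, which takes both signs as p varies (negative for sufficiently large p). A diagonal entry of the Hessian changing sign means the Hessian is neither positive- nor negative-semidefinite on all of R^2.

neither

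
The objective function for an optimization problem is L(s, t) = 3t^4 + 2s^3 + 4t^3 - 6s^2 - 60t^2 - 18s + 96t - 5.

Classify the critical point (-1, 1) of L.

local maximum

The mixed partial ∂²L/∂s∂t is 0, so the Hessian at any point is diag(L_ss, L_tt) = diag(12(s - 1), 12(3t^2 + 2t - 10)).
At (-1, 1): H = diag(-24, -60).
Both eigenvalues are negative, so H is negative definite: a local maximum.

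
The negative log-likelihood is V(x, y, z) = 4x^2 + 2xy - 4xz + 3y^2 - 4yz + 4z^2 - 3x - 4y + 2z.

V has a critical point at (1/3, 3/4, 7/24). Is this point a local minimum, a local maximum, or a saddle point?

The Hessian is constant: H = [[8, 2, -4], [2, 6, -4], [-4, -4, 8]].
Leading principal minors: Δ₁ = 8, Δ₂ = 44, Δ₃ = 192.
All leading minors are positive, so H is positive definite: a local minimum.

local minimum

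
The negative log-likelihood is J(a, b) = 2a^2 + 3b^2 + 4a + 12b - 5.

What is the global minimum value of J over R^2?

-19

J(a,b) separates as P(a) + Q(b) − 5, so its minimum is min P + min Q − 5.
P'(a) = 4a + 4 vanishes at a ∈ {-1}; Q'(b) = 6b + 12 vanishes at b ∈ {-2}.
Local minima of P (where P''>0): P(-1)=-2. Local minima of Q: Q(-2)=-12.
So the global minimum of J is P(-1) + Q(-2) − 5 = -2 − 12 − 5 = -19, attained at (-1, -2).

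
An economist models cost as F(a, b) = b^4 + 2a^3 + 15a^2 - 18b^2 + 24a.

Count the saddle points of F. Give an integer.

F separates as a function of a plus a function of b, so ∇F=0 decouples.
∂F/∂a = 6(a + 1)(a + 4) = 0 at a ∈ {-4, -1}; ∂F/∂b = 4b(b - 3)(b + 3) = 0 at b ∈ {-3, 0, 3}.
The Hessian is diagonal: diag(F_aa, F_bb). Second derivatives: F_aa(-4)=-18, F_aa(-1)=18; F_bb(-3)=72, F_bb(0)=-36, F_bb(3)=72.
Saddle points occur where the two diagonal entries have opposite signs: (-4, -3), (-4, 3), (-1, 0). Count: 3.

3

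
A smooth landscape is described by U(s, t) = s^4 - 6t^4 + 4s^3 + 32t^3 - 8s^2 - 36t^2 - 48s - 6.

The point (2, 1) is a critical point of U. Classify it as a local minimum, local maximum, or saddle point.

The mixed partial ∂²U/∂s∂t is 0, so the Hessian at any point is diag(U_ss, U_tt) = diag(4(3s^2 + 6s - 4), 24(-3t^2 + 8t - 3)).
At (2, 1): H = diag(80, 48).
Both eigenvalues are positive, so H is positive definite: a local minimum.

local minimum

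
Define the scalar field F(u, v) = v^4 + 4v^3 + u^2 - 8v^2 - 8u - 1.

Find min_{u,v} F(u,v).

-145

F(u,v) separates as P(u) + Q(v) − 1, so its minimum is min P + min Q − 1.
P'(u) = 2u - 8 vanishes at u ∈ {4}; Q'(v) = 4v(v - 1)(v + 4) vanishes at v ∈ {-4, 0, 1}.
Local minima of P (where P''>0): P(4)=-16. Local minima of Q: Q(-4)=-128, Q(1)=-3.
So the global minimum of F is P(4) + Q(-4) − 1 = -16 − 128 − 1 = -145, attained at (4, -4).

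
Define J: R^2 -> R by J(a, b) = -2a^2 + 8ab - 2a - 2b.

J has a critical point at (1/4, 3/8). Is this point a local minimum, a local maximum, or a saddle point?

saddle point

The Hessian of J is constant: H = [[-4, 8], [8, 0]].
det(H) = (-4)·0 − 8² = -64.
Since det(H) < 0, H is indefinite and the critical point is a saddle point.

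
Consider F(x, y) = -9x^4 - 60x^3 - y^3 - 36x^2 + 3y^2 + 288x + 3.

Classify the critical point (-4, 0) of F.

saddle point

The mixed partial ∂²F/∂x∂y is 0, so the Hessian at any point is diag(F_xx, F_yy) = diag(-36(3x^2 + 10x + 2), 6(-y + 1)).
At (-4, 0): H = diag(-360, 6).
The eigenvalues have opposite signs, so H is indefinite: a saddle point.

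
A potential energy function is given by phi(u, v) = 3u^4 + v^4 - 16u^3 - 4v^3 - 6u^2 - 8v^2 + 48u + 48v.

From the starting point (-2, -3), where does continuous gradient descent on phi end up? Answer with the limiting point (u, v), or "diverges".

phi is separable, so gradient descent decouples: u follows -∂phi/∂u, v follows -∂phi/∂v.
∂phi/∂u = 12(u - 4)(u - 1)(u + 1); at u=-2 this is -216, so u increases.
∂phi/∂v = 4(v - 3)(v - 2)(v + 2); at v=-3 this is -120, so v increases.
u converges to its nearest critical value -1 (a local min of the u-part); v converges to -2. The iterate converges to (-1, -2).

(-1, -2)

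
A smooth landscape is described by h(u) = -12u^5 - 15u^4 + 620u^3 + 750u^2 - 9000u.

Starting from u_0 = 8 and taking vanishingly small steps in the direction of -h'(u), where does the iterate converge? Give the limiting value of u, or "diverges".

diverges

h'(u) = -60(u - 5)(u - 2)(u + 3)(u + 5), so h'(8) = -154440.
Gradient descent moves in the -h' direction, i.e. u is increasing.
There is no critical point above u=8, and h' keeps the same sign, so the iterate runs off to +∞.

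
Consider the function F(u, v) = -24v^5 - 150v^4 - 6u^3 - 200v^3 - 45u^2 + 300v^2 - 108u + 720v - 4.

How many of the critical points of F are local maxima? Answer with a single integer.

2

F separates as a function of u plus a function of v, so ∇F=0 decouples.
∂F/∂u = -18(u + 2)(u + 3) = 0 at u ∈ {-3, -2}; ∂F/∂v = -120(v - 1)(v + 1)(v + 2)(v + 3) = 0 at v ∈ {-3, -2, -1, 1}.
The Hessian is diagonal: diag(F_uu, F_vv). Second derivatives: F_uu(-3)=18, F_uu(-2)=-18; F_vv(-3)=960, F_vv(-2)=-360, F_vv(-1)=480, F_vv(1)=-2880.
Local maxima occur where both diagonal entries negative: (-2, -2), (-2, 1). Count: 2.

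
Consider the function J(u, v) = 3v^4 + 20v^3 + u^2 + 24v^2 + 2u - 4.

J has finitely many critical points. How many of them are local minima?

J separates as a function of u plus a function of v, so ∇J=0 decouples.
∂J/∂u = 2(u + 1) = 0 at u ∈ {-1}; ∂J/∂v = 12v(v + 1)(v + 4) = 0 at v ∈ {-4, -1, 0}.
The Hessian is diagonal: diag(J_uu, J_vv). Second derivatives: J_uu(-1)=2; J_vv(-4)=144, J_vv(-1)=-36, J_vv(0)=48.
Local minima occur where both diagonal entries positive: (-1, -4), (-1, 0). Count: 2.

2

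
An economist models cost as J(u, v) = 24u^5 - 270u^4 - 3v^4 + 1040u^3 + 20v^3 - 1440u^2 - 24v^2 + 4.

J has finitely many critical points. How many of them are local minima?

J separates as a function of u plus a function of v, so ∇J=0 decouples.
∂J/∂u = 120u(u - 4)(u - 3)(u - 2) = 0 at u ∈ {0, 2, 3, 4}; ∂J/∂v = -12v(v - 4)(v - 1) = 0 at v ∈ {0, 1, 4}.
The Hessian is diagonal: diag(J_uu, J_vv). Second derivatives: J_uu(0)=-2880, J_uu(2)=480, J_uu(3)=-360, J_uu(4)=960; J_vv(0)=-48, J_vv(1)=36, J_vv(4)=-144.
Local minima occur where both diagonal entries positive: (2, 1), (4, 1). Count: 2.

2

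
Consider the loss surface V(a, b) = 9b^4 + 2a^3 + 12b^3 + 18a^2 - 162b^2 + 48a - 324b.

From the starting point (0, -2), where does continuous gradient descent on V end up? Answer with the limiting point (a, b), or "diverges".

(-2, -3)

V is separable, so gradient descent decouples: a follows -∂V/∂a, b follows -∂V/∂b.
∂V/∂a = 6(a + 2)(a + 4); at a=0 this is 48, so a decreases.
∂V/∂b = 36(b - 3)(b + 1)(b + 3); at b=-2 this is 180, so b decreases.
a converges to its nearest critical value -2 (a local min of the a-part); b converges to -3. The iterate converges to (-2, -3).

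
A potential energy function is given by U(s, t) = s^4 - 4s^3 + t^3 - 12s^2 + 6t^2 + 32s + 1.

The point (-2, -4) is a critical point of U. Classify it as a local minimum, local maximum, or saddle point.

saddle point

The mixed partial ∂²U/∂s∂t is 0, so the Hessian at any point is diag(U_ss, U_tt) = diag(12(s^2 - 2s - 2), 6(t + 2)).
At (-2, -4): H = diag(72, -12).
The eigenvalues have opposite signs, so H is indefinite: a saddle point.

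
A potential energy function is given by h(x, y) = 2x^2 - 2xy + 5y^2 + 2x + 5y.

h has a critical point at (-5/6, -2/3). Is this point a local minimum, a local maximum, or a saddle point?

The Hessian of h is constant: H = [[4, -2], [-2, 10]].
det(H) = 4·10 − (-2)² = 36.
det(H) > 0 and tr(H) = 14 > 0, so H is positive definite and the point is a local minimum.

local minimum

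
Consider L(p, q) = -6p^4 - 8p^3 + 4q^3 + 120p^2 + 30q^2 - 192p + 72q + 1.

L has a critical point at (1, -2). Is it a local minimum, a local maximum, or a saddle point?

local minimum

The mixed partial ∂²L/∂p∂q is 0, so the Hessian at any point is diag(L_pp, L_qq) = diag(24(-3p^2 - 2p + 10), 12(2q + 5)).
At (1, -2): H = diag(120, 12).
Both eigenvalues are positive, so H is positive definite: a local minimum.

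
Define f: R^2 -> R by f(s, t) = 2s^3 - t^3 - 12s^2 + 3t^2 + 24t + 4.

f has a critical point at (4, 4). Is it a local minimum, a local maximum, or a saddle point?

The mixed partial ∂²f/∂s∂t is 0, so the Hessian at any point is diag(f_ss, f_tt) = diag(12(s - 2), 6(-t + 1)).
At (4, 4): H = diag(24, -18).
The eigenvalues have opposite signs, so H is indefinite: a saddle point.

saddle point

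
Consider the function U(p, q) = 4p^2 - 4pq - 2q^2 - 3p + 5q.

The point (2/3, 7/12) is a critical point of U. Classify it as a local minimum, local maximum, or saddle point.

saddle point

The Hessian of U is constant: H = [[8, -4], [-4, -4]].
det(H) = 8·(-4) − (-4)² = -48.
Since det(H) < 0, H is indefinite and the critical point is a saddle point.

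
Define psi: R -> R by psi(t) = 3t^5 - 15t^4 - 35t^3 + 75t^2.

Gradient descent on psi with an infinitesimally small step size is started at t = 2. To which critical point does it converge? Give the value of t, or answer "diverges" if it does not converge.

psi'(t) = 15t(t - 5)(t - 1)(t + 2), so psi'(2) = -360.
Gradient descent moves in the -psi' direction, i.e. t is increasing.
The nearest critical point in that direction is t = 5, where psi'' = 2100 > 0 (a local minimum). The iterate converges there.

5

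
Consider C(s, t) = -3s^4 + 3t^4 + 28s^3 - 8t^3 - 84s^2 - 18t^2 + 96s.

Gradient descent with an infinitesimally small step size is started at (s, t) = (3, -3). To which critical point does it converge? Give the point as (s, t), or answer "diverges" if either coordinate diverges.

(2, -1)

C is separable, so gradient descent decouples: s follows -∂C/∂s, t follows -∂C/∂t.
∂C/∂s = -12(s - 4)(s - 2)(s - 1); at s=3 this is 24, so s decreases.
∂C/∂t = 12t(t - 3)(t + 1); at t=-3 this is -432, so t increases.
s converges to its nearest critical value 2 (a local min of the s-part); t converges to -1. The iterate converges to (2, -1).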